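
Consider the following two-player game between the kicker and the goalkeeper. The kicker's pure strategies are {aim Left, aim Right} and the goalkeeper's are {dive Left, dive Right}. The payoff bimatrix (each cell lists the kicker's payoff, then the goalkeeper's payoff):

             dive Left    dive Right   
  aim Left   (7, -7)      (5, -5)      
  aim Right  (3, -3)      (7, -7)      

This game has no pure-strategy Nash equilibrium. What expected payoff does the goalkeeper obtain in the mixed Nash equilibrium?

-17/3

The kicker's mix must leave the goalkeeper indifferent between dive Left and dive Right.
  the goalkeeper's payoff from dive Left: p·(-7) + (1−p)·(-3) = -4p - 3
  the goalkeeper's payoff from dive Right: p·(-5) + (1−p)·(-7) = 2p - 7
  -4p - 3 = 2p - 7  ⇒  -6p = -4  ⇒  p = 2/3.
At equilibrium the goalkeeper is indifferent across columns, so the goalkeeper's payoff equals the payoff from dive Left: (2/3)·(-7) + (1/3)·(-3) = -17/3.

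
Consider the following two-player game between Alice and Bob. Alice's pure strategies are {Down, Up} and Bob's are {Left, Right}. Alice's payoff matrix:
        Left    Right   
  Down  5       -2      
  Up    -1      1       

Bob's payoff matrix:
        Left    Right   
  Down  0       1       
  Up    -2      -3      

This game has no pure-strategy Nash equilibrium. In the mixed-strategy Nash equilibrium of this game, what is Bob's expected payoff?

In a mixed equilibrium Bob is indifferent between Left and Right; this condition fixes p.
  Bob's payoff to Left: p·0 + (1−p)·(-2) = 2p - 2
  Bob's payoff to Right: p·1 + (1−p)·(-3) = 4p - 3
  2p - 2 = 4p - 3  ⇒  -2p = -1  ⇒  p = 1/2.
At equilibrium Bob is indifferent across columns, so Bob's payoff equals the payoff from Left: (1/2)·0 + (1/2)·(-2) = -1.

-1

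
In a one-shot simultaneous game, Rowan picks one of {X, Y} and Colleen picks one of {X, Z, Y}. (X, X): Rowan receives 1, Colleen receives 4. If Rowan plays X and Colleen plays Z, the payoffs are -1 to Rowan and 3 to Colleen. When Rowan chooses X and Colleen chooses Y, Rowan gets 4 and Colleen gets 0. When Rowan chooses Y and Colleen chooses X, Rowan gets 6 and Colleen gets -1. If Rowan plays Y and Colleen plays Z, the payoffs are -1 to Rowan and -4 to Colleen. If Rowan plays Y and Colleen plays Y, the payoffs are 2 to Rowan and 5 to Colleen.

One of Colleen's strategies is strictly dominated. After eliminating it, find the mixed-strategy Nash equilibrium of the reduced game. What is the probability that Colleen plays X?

Colleen's strategy Z is strictly dominated by X: 4 > 3 and -1 > -4. Eliminate Z.
Rowan's indifference between X and Y determines Colleen's mixing probability q:
  Rowan's payoff to X: q·1 + (1−q)·4 = -3q + 4
  Rowan's payoff to Y: q·6 + (1−q)·2 = 4q + 2
  -3q + 4 = 4q + 2  ⇒  -7q = -2  ⇒  q = 2/7.

q = 2/7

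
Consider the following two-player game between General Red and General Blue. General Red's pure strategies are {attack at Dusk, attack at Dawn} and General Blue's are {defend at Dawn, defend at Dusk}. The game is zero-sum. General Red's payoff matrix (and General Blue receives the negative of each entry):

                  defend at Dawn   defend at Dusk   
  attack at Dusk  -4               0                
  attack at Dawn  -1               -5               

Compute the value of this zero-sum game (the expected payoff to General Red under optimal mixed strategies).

v = -5/2

For General Red to be willing to mix, General Red must be indifferent between attack at Dusk and attack at Dawn, which pins down General Blue's mix.
  General Red's expected payoff from attack at Dusk: q·(-4) + (1−q)·0 = -4q
  General Red's expected payoff from attack at Dawn: q·(-1) + (1−q)·(-5) = 4q - 5
  -4q = 4q - 5  ⇒  -8q = -5  ⇒  q = 5/8.
The value is General Red's expected payoff against this mix (using attack at Dusk): (5/8)·(-4) + (3/8)·0 = -5/2.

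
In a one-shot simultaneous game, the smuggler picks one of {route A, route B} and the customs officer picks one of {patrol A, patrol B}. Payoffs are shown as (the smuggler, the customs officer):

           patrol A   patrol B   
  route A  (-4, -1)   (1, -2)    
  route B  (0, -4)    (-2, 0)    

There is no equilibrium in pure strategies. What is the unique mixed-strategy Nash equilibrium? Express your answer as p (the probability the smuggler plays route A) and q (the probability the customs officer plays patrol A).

The smuggler's mix must leave the customs officer indifferent between patrol A and patrol B.
  the customs officer's expected payoff from patrol A: p·(-1) + (1−p)·(-4) = 3p - 4
  the customs officer's expected payoff from patrol B: p·(-2) + (1−p)·0 = -2p
  3p - 4 = -2p  ⇒  5p = 4  ⇒  p = 4/5.
The smuggler's indifference between route A and route B determines the customs officer's mixing probability q:
  the smuggler's expected payoff from route A: q·(-4) + (1−q)·1 = -5q + 1
  the smuggler's expected payoff from route B: q·0 + (1−q)·(-2) = 2q - 2
  -5q + 1 = 2q - 2  ⇒  -7q = -3  ⇒  q = 3/7.

p = 4/5, q = 3/7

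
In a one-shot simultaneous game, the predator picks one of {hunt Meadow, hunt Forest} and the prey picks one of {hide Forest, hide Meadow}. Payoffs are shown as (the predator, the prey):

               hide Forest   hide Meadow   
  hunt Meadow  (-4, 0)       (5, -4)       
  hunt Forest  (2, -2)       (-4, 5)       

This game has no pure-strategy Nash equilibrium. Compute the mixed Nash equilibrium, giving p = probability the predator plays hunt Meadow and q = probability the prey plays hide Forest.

Set the prey's expected payoff from hide Forest equal to that from hide Meadow:
  the prey's payoff from hide Forest: p·0 + (1−p)·(-2) = 2p - 2
  the prey's payoff from hide Meadow: p·(-4) + (1−p)·5 = -9p + 5
  2p - 2 = -9p + 5  ⇒  11p = 7  ⇒  p = 7/11.
The prey's mix must leave the predator indifferent between hunt Meadow and hunt Forest.
  the predator's payoff to hunt Meadow: q·(-4) + (1−q)·5 = -9q + 5
  the predator's payoff to hunt Forest: q·2 + (1−q)·(-4) = 6q - 4
  -9q + 5 = 6q - 4  ⇒  -15q = -9  ⇒  q = 3/5.

p = 7/11, q = 3/5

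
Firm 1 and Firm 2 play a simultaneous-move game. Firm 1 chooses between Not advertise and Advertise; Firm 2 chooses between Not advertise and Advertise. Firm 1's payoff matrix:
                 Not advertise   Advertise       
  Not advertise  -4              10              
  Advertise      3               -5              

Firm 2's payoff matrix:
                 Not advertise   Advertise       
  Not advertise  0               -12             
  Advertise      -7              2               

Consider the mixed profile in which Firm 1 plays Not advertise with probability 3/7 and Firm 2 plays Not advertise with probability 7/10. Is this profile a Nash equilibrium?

Given Firm 2's mix q = 7/10, Firm 1's payoff from Not advertise is 1/5 but from Advertise is 3/5. Firm 1 strictly prefers Advertise, so Firm 1 would not mix.
So the proposed profile is not a Nash equilibrium.

No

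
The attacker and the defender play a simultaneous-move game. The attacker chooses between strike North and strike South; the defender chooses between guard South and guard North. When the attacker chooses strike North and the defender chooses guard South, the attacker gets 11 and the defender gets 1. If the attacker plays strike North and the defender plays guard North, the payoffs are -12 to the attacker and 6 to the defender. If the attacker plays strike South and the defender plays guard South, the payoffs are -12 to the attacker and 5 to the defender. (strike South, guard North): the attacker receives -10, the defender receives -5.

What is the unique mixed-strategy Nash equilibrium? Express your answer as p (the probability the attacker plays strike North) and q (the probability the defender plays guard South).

p = 2/3, q = 2/25

The defender's indifference between guard South and guard North determines the attacker's mixing probability p:
  the defender's payoff to guard South: p·1 + (1−p)·5 = -4p + 5
  the defender's payoff to guard North: p·6 + (1−p)·(-5) = 11p - 5
  -4p + 5 = 11p - 5  ⇒  -15p = -10  ⇒  p = 2/3.
For the attacker to be willing to mix, the attacker must be indifferent between strike North and strike South, which pins down the defender's mix.
  the attacker's expected payoff from strike North: q·11 + (1−q)·(-12) = 23q - 12
  the attacker's expected payoff from strike South: q·(-12) + (1−q)·(-10) = -2q - 10
  23q - 12 = -2q - 10  ⇒  25q = 2  ⇒  q = 2/25.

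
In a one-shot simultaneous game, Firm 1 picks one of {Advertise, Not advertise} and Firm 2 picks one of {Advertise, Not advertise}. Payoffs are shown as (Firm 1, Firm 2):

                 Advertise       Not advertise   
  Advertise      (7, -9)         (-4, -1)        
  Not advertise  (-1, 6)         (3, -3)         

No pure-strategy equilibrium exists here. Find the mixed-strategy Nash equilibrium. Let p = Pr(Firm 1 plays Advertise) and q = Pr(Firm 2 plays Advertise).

Firm 2's indifference between Advertise and Not advertise determines Firm 1's mixing probability p:
  Firm 2's expected payoff from Advertise: p·(-9) + (1−p)·6 = -15p + 6
  Firm 2's expected payoff from Not advertise: p·(-1) + (1−p)·(-3) = 2p - 3
  -15p + 6 = 2p - 3  ⇒  -17p = -9  ⇒  p = 9/17.
Set Firm 1's expected payoff from Advertise equal to that from Not advertise:
  Firm 1's payoff from Advertise: q·7 + (1−q)·(-4) = 11q - 4
  Firm 1's payoff from Not advertise: q·(-1) + (1−q)·3 = -4q + 3
  11q - 4 = -4q + 3  ⇒  15q = 7  ⇒  q = 7/15.

p = 9/17, q = 7/15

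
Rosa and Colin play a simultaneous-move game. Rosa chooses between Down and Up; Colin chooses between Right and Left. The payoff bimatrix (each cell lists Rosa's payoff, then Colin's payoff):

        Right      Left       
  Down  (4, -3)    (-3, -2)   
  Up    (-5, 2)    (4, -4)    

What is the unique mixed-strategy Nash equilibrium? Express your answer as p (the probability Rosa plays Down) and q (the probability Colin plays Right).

For Colin to be willing to mix, Colin must be indifferent between Right and Left, which pins down Rosa's mix.
  Colin's expected payoff from Right: p·(-3) + (1−p)·2 = -5p + 2
  Colin's expected payoff from Left: p·(-2) + (1−p)·(-4) = 2p - 4
  -5p + 2 = 2p - 4  ⇒  -7p = -6  ⇒  p = 6/7.
Set Rosa's expected payoff from Down equal to that from Up:
  Rosa's expected payoff from Down: q·4 + (1−q)·(-3) = 7q - 3
  Rosa's expected payoff from Up: q·(-5) + (1−q)·4 = -9q + 4
  7q - 3 = -9q + 4  ⇒  16q = 7  ⇒  q = 7/16.

p = 6/7, q = 7/16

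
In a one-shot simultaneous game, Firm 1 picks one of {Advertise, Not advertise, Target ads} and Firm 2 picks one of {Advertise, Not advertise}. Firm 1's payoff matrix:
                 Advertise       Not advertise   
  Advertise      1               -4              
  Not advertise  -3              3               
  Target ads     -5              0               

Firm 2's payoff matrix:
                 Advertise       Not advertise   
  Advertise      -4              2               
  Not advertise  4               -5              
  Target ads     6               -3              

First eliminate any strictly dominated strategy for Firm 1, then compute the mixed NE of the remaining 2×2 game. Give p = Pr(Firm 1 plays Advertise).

p = 3/5

Firm 1's strategy Target ads is strictly dominated by Not advertise: -3 > -5 and 3 > 0. Eliminate Target ads.
Set Firm 2's expected payoff from Advertise equal to that from Not advertise:
  Firm 2's payoff to Advertise: p·(-4) + (1−p)·4 = -8p + 4
  Firm 2's payoff to Not advertise: p·2 + (1−p)·(-5) = 7p - 5
  -8p + 4 = 7p - 5  ⇒  -15p = -9  ⇒  p = 3/5.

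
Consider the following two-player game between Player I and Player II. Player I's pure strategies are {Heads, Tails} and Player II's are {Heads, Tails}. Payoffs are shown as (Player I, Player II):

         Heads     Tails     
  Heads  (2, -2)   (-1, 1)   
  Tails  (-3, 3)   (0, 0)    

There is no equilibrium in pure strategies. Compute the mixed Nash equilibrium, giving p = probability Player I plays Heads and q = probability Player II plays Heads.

p = 1/2, q = 1/6

For Player II to be willing to mix, Player II must be indifferent between Heads and Tails, which pins down Player I's mix.
  Player II's expected payoff from Heads: p·(-2) + (1−p)·3 = -5p + 3
  Player II's expected payoff from Tails: p·1 + (1−p)·0 = p
  -5p + 3 = p  ⇒  -6p = -3  ⇒  p = 1/2.
In a mixed equilibrium Player I is indifferent between Heads and Tails; this condition fixes q.
  Player I's payoff to Heads: q·2 + (1−q)·(-1) = 3q - 1
  Player I's payoff to Tails: q·(-3) + (1−q)·0 = -3q
  3q - 1 = -3q  ⇒  6q = 1  ⇒  q = 1/6.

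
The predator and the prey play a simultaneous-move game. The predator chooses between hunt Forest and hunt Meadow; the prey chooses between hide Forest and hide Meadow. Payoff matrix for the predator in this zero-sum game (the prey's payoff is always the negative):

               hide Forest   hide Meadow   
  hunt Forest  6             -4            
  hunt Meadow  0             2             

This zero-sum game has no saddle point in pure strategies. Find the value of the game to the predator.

v = 1

Set the predator's expected payoff from hunt Forest equal to that from hunt Meadow:
  the predator's expected payoff from hunt Forest: q·6 + (1−q)·(-4) = 10q - 4
  the predator's expected payoff from hunt Meadow: q·0 + (1−q)·2 = -2q + 2
  10q - 4 = -2q + 2  ⇒  12q = 6  ⇒  q = 1/2.
The value is the predator's expected payoff against this mix (using hunt Forest): (1/2)·6 + (1/2)·(-4) = 1.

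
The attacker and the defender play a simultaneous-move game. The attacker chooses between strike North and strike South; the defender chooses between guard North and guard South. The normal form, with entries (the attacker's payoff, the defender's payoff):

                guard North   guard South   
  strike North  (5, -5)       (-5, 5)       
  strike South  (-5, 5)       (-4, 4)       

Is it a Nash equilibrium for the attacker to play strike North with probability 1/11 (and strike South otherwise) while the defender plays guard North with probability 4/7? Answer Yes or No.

Given the defender's mix q = 4/7, the attacker's payoff from strike North is 5/7 but from strike South is -32/7. The attacker strictly prefers strike North, so the attacker would not mix.
So the proposed profile is not a Nash equilibrium.

No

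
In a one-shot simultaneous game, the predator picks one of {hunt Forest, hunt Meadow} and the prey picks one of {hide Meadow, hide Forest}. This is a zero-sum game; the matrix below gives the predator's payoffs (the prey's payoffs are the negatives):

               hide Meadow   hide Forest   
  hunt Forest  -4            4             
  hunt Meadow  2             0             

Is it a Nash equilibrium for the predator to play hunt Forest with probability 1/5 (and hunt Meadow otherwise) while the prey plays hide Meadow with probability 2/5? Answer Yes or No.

Yes

Check the prey's indifference given the predator's mix p = 1/5:
  payoff from hide Meadow = -4/5; payoff from hide Forest = -4/5 — equal.
Check the predator's indifference given the prey's mix q = 2/5:
  payoff from hunt Forest = 4/5; payoff from hunt Meadow = 4/5 — equal.
Both players are indifferent, so neither can profitably deviate.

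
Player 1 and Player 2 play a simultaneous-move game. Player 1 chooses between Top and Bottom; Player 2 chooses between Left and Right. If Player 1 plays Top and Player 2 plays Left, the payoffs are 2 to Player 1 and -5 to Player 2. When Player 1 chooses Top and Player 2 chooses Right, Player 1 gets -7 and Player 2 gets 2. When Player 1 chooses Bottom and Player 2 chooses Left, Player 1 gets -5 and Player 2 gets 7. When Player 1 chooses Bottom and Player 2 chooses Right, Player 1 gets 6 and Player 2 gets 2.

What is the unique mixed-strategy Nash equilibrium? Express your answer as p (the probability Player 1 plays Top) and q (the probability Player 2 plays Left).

p = 5/12, q = 13/20

Player 2's indifference between Left and Right determines Player 1's mixing probability p:
  Player 2's expected payoff from Left: p·(-5) + (1−p)·7 = -12p + 7
  Player 2's expected payoff from Right: p·2 + (1−p)·2 = 2
  -12p + 7 = 2  ⇒  -12p = -5  ⇒  p = 5/12.
For Player 1 to be willing to mix, Player 1 must be indifferent between Top and Bottom, which pins down Player 2's mix.
  Player 1's expected payoff from Top: q·2 + (1−q)·(-7) = 9q - 7
  Player 1's expected payoff from Bottom: q·(-5) + (1−q)·6 = -11q + 6
  9q - 7 = -11q + 6  ⇒  20q = 13  ⇒  q = 13/20.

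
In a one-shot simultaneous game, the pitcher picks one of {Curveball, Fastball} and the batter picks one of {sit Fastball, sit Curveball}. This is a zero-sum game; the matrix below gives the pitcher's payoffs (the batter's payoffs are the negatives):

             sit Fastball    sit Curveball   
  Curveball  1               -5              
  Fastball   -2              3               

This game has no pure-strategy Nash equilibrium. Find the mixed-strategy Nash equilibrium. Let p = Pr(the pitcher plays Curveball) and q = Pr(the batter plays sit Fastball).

For the batter to be willing to mix, the batter must be indifferent between sit Fastball and sit Curveball, which pins down the pitcher's mix.
  the batter's payoff from sit Fastball: p·(-1) + (1−p)·2 = -3p + 2
  the batter's payoff from sit Curveball: p·5 + (1−p)·(-3) = 8p - 3
  -3p + 2 = 8p - 3  ⇒  -11p = -5  ⇒  p = 5/11.
Set the pitcher's expected payoff from Curveball equal to that from Fastball:
  the pitcher's payoff to Curveball: q·1 + (1−q)·(-5) = 6q - 5
  the pitcher's payoff to Fastball: q·(-2) + (1−q)·3 = -5q + 3
  6q - 5 = -5q + 3  ⇒  11q = 8  ⇒  q = 8/11.

p = 5/11, q = 8/11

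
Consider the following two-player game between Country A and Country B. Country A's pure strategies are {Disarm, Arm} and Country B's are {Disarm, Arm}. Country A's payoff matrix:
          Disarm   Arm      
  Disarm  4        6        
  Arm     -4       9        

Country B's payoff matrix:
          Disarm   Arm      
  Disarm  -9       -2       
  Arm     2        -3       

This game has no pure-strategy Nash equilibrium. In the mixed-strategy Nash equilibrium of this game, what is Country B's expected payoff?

-31/12

Country B's indifference between Disarm and Arm determines Country A's mixing probability p:
  Country B's expected payoff from Disarm: p·(-9) + (1−p)·2 = -11p + 2
  Country B's expected payoff from Arm: p·(-2) + (1−p)·(-3) = p - 3
  -11p + 2 = p - 3  ⇒  -12p = -5  ⇒  p = 5/12.
At equilibrium Country B is indifferent across columns, so Country B's payoff equals the payoff from Disarm: (5/12)·(-9) + (7/12)·2 = -31/12.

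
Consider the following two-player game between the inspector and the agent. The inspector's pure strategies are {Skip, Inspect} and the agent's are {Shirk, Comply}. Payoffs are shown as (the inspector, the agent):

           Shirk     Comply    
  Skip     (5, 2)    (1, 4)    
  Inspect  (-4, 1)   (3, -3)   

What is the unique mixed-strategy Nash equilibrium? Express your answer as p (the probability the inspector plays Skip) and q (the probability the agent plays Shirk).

Set the agent's expected payoff from Shirk equal to that from Comply:
  the agent's payoff from Shirk: p·2 + (1−p)·1 = p + 1
  the agent's payoff from Comply: p·4 + (1−p)·(-3) = 7p - 3
  p + 1 = 7p - 3  ⇒  -6p = -4  ⇒  p = 2/3.
The agent's mix must leave the inspector indifferent between Skip and Inspect.
  the inspector's payoff from Skip: q·5 + (1−q)·1 = 4q + 1
  the inspector's payoff from Inspect: q·(-4) + (1−q)·3 = -7q + 3
  4q + 1 = -7q + 3  ⇒  11q = 2  ⇒  q = 2/11.

p = 2/3, q = 2/11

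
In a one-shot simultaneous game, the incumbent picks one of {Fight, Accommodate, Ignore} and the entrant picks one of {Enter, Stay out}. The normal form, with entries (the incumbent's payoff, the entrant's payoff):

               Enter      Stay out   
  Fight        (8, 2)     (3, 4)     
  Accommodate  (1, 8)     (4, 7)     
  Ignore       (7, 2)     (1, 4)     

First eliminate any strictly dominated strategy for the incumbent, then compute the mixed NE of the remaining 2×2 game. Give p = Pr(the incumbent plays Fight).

The incumbent's strategy Ignore is strictly dominated by Fight: 8 > 7 and 3 > 1. Eliminate Ignore.
The incumbent's mix must leave the entrant indifferent between Enter and Stay out.
  the entrant's payoff to Enter: p·2 + (1−p)·8 = -6p + 8
  the entrant's payoff to Stay out: p·4 + (1−p)·7 = -3p + 7
  -6p + 8 = -3p + 7  ⇒  -3p = -1  ⇒  p = 1/3.

p = 1/3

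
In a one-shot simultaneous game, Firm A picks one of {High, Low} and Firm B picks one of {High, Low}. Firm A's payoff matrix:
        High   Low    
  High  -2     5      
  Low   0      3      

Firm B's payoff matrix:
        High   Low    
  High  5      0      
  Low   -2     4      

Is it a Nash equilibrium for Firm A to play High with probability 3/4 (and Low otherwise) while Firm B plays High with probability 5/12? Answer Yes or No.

No

Given Firm A's mix p = 3/4, Firm B's payoff from High is 13/4 but from Low is 1. Firm B strictly prefers High, so Firm B would not mix.
So the proposed profile is not a Nash equilibrium.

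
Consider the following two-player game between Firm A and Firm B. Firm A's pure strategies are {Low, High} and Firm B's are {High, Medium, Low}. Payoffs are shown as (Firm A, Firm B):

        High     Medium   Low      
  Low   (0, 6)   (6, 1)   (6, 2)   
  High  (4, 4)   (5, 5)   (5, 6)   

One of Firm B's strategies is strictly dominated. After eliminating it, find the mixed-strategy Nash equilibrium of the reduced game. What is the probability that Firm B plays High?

Firm B's strategy Medium is strictly dominated by Low: 2 > 1 and 6 > 5. Eliminate Medium.
Set Firm A's expected payoff from Low equal to that from High:
  Firm A's payoff to Low: q·0 + (1−q)·6 = -6q + 6
  Firm A's payoff to High: q·4 + (1−q)·5 = -q + 5
  -6q + 6 = -q + 5  ⇒  -5q = -1  ⇒  q = 1/5.

q = 1/5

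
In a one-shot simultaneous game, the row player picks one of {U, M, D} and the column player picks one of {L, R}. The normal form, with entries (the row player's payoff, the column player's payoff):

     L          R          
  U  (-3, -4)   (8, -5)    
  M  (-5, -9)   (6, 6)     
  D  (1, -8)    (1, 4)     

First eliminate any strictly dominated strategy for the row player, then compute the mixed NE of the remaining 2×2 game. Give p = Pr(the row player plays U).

The row player's strategy M is strictly dominated by U: -3 > -5 and 8 > 6. Eliminate M.
In a mixed equilibrium the column player is indifferent between L and R; this condition fixes p.
  the column player's payoff from L: p·(-4) + (1−p)·(-8) = 4p - 8
  the column player's payoff from R: p·(-5) + (1−p)·4 = -9p + 4
  4p - 8 = -9p + 4  ⇒  13p = 12  ⇒  p = 12/13.

p = 12/13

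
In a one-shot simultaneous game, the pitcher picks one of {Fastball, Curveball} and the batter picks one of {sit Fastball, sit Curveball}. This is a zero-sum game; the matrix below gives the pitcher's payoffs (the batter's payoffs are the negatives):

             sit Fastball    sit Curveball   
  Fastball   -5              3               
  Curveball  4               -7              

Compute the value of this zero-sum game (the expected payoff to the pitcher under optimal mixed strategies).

The batter's mix must leave the pitcher indifferent between Fastball and Curveball.
  the pitcher's payoff from Fastball: q·(-5) + (1−q)·3 = -8q + 3
  the pitcher's payoff from Curveball: q·4 + (1−q)·(-7) = 11q - 7
  -8q + 3 = 11q - 7  ⇒  -19q = -10  ⇒  q = 10/19.
The value is the pitcher's expected payoff against this mix (using Fastball): (10/19)·(-5) + (9/19)·3 = -23/19.

v = -23/19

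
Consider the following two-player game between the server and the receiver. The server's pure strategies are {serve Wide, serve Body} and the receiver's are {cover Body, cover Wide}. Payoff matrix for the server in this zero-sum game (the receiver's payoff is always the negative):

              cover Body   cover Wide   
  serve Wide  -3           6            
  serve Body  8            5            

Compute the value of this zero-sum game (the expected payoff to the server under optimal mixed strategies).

In a mixed equilibrium the server is indifferent between serve Wide and serve Body; this condition fixes q.
  the server's payoff to serve Wide: q·(-3) + (1−q)·6 = -9q + 6
  the server's payoff to serve Body: q·8 + (1−q)·5 = 3q + 5
  -9q + 6 = 3q + 5  ⇒  -12q = -1  ⇒  q = 1/12.
The value is the server's expected payoff against this mix (using serve Wide): (1/12)·(-3) + (11/12)·6 = 21/4.

v = 21/4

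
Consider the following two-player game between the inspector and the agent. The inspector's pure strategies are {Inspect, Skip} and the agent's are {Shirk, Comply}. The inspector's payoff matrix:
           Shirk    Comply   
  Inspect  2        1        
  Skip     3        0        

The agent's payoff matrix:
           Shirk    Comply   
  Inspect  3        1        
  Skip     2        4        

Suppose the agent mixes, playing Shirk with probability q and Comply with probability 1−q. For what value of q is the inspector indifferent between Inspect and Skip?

In a mixed equilibrium the inspector is indifferent between Inspect and Skip; this condition fixes q.
  the inspector's expected payoff from Inspect: q·2 + (1−q)·1 = q + 1
  the inspector's expected payoff from Skip: q·3 + (1−q)·0 = 3q
  q + 1 = 3q  ⇒  -2q = -1  ⇒  q = 1/2.

q = 1/2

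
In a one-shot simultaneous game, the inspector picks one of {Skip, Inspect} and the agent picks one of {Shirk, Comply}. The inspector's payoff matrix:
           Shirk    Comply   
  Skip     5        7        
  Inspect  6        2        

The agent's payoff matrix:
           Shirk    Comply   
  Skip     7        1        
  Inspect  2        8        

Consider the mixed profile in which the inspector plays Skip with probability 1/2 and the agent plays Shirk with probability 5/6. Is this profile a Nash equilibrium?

Yes

Check the agent's indifference given the inspector's mix p = 1/2:
  payoff from Shirk = 9/2; payoff from Comply = 9/2 — equal.
Check the inspector's indifference given the agent's mix q = 5/6:
  payoff from Skip = 16/3; payoff from Inspect = 16/3 — equal.
Both players are indifferent, so neither can profitably deviate.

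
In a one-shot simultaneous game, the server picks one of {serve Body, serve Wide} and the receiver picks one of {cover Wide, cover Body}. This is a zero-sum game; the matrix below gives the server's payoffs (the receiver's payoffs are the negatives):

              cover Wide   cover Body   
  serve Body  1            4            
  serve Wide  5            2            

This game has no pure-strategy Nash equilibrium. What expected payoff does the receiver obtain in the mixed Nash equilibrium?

For the receiver to be willing to mix, the receiver must be indifferent between cover Wide and cover Body, which pins down the server's mix.
  the receiver's expected payoff from cover Wide: p·(-1) + (1−p)·(-5) = 4p - 5
  the receiver's expected payoff from cover Body: p·(-4) + (1−p)·(-2) = -2p - 2
  4p - 5 = -2p - 2  ⇒  6p = 3  ⇒  p = 1/2.
At equilibrium the receiver is indifferent across columns, so the receiver's payoff equals the payoff from cover Wide: (1/2)·(-1) + (1/2)·(-5) = -3.

-3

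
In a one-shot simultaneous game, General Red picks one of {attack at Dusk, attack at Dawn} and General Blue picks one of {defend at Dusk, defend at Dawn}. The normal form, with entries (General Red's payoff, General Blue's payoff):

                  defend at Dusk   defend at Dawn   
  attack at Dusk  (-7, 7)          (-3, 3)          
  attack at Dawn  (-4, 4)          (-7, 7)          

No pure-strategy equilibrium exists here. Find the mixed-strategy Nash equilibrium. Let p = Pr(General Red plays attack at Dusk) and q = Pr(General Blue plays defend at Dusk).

General Red's mix must leave General Blue indifferent between defend at Dusk and defend at Dawn.
  General Blue's payoff from defend at Dusk: p·7 + (1−p)·4 = 3p + 4
  General Blue's payoff from defend at Dawn: p·3 + (1−p)·7 = -4p + 7
  3p + 4 = -4p + 7  ⇒  7p = 3  ⇒  p = 3/7.
Set General Red's expected payoff from attack at Dusk equal to that from attack at Dawn:
  General Red's payoff from attack at Dusk: q·(-7) + (1−q)·(-3) = -4q - 3
  General Red's payoff from attack at Dawn: q·(-4) + (1−q)·(-7) = 3q - 7
  -4q - 3 = 3q - 7  ⇒  -7q = -4  ⇒  q = 4/7.

p = 3/7, q = 4/7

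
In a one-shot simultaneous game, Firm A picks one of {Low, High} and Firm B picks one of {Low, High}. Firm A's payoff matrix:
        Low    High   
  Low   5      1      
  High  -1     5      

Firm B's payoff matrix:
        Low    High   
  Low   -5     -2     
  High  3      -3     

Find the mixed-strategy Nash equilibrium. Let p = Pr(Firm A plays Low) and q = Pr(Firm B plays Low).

In a mixed equilibrium Firm B is indifferent between Low and High; this condition fixes p.
  Firm B's payoff to Low: p·(-5) + (1−p)·3 = -8p + 3
  Firm B's payoff to High: p·(-2) + (1−p)·(-3) = p - 3
  -8p + 3 = p - 3  ⇒  -9p = -6  ⇒  p = 2/3.
In a mixed equilibrium Firm A is indifferent between Low and High; this condition fixes q.
  Firm A's expected payoff from Low: q·5 + (1−q)·1 = 4q + 1
  Firm A's expected payoff from High: q·(-1) + (1−q)·5 = -6q + 5
  4q + 1 = -6q + 5  ⇒  10q = 4  ⇒  q = 2/5.

p = 2/3, q = 2/5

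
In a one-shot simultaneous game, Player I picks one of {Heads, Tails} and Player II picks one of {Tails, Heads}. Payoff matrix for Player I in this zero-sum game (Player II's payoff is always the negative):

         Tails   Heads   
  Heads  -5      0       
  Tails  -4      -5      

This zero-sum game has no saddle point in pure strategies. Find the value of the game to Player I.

Player I's indifference between Heads and Tails determines Player II's mixing probability q:
  Player I's payoff from Heads: q·(-5) + (1−q)·0 = -5q
  Player I's payoff from Tails: q·(-4) + (1−q)·(-5) = q - 5
  -5q = q - 5  ⇒  -6q = -5  ⇒  q = 5/6.
The value is Player I's expected payoff against this mix (using Heads): (5/6)·(-5) + (1/6)·0 = -25/6.

v = -25/6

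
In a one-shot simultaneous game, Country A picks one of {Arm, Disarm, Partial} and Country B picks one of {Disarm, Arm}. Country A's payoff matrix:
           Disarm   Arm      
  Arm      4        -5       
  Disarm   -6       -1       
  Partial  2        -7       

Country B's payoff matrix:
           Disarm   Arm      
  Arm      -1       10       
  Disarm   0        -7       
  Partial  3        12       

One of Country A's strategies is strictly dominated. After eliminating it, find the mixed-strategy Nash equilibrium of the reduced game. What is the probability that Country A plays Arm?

Country A's strategy Partial is strictly dominated by Arm: 4 > 2 and -5 > -7. Eliminate Partial.
For Country B to be willing to mix, Country B must be indifferent between Disarm and Arm, which pins down Country A's mix.
  Country B's payoff from Disarm: p·(-1) + (1−p)·0 = -p
  Country B's payoff from Arm: p·10 + (1−p)·(-7) = 17p - 7
  -p = 17p - 7  ⇒  -18p = -7  ⇒  p = 7/18.

p = 7/18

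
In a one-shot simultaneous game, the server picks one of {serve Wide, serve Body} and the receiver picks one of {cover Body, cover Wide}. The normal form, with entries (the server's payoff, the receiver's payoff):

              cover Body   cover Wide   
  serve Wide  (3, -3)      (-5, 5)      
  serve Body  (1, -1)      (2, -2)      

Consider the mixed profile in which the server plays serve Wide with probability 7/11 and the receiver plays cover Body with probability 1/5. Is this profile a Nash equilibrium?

No

Given the server's mix p = 7/11, the receiver's payoff from cover Body is -25/11 but from cover Wide is 27/11. The receiver strictly prefers cover Wide, so the receiver would not mix.
So the proposed profile is not a Nash equilibrium.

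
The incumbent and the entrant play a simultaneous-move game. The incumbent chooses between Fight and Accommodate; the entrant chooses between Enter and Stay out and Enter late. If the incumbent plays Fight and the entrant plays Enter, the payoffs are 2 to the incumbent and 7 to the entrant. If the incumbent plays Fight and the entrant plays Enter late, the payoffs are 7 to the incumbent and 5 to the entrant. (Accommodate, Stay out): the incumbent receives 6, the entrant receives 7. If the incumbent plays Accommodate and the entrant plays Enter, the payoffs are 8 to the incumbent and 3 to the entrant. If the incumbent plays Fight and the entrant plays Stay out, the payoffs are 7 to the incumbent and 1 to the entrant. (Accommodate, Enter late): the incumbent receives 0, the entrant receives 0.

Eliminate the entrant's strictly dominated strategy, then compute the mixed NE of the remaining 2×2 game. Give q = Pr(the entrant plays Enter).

The entrant's strategy Enter late is strictly dominated by Enter: 7 > 5 and 3 > 0. Eliminate Enter late.
The entrant's mix must leave the incumbent indifferent between Fight and Accommodate.
  the incumbent's payoff to Fight: q·2 + (1−q)·7 = -5q + 7
  the incumbent's payoff to Accommodate: q·8 + (1−q)·6 = 2q + 6
  -5q + 7 = 2q + 6  ⇒  -7q = -1  ⇒  q = 1/7.

q = 1/7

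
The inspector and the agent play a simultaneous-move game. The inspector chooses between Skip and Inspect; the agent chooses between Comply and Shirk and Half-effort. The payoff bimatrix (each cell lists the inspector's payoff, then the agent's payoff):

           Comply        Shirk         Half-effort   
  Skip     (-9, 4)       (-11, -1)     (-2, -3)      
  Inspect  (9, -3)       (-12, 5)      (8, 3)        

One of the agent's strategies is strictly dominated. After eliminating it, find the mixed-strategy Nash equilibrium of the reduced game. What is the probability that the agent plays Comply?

q = 1/19

The agent's strategy Half-effort is strictly dominated by Shirk: -1 > -3 and 5 > 3. Eliminate Half-effort.
Set the inspector's expected payoff from Skip equal to that from Inspect:
  the inspector's expected payoff from Skip: q·(-9) + (1−q)·(-11) = 2q - 11
  the inspector's expected payoff from Inspect: q·9 + (1−q)·(-12) = 21q - 12
  2q - 11 = 21q - 12  ⇒  -19q = -1  ⇒  q = 1/19.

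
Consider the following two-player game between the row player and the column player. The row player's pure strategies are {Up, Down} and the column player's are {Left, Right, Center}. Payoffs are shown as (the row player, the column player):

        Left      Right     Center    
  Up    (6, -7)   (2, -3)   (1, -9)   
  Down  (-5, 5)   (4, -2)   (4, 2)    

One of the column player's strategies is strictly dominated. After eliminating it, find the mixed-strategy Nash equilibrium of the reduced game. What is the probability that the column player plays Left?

q = 2/13

The column player's strategy Center is strictly dominated by Left: -7 > -9 and 5 > 2. Eliminate Center.
For the row player to be willing to mix, the row player must be indifferent between Up and Down, which pins down the column player's mix.
  the row player's payoff from Up: q·6 + (1−q)·2 = 4q + 2
  the row player's payoff from Down: q·(-5) + (1−q)·4 = -9q + 4
  4q + 2 = -9q + 4  ⇒  13q = 2  ⇒  q = 2/13.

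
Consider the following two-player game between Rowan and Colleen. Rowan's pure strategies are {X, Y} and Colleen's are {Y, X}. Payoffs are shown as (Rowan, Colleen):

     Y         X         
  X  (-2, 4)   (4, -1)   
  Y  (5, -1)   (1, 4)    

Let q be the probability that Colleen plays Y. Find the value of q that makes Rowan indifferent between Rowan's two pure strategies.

q = 3/10

Colleen's mix must leave Rowan indifferent between X and Y.
  Rowan's payoff from X: q·(-2) + (1−q)·4 = -6q + 4
  Rowan's payoff from Y: q·5 + (1−q)·1 = 4q + 1
  -6q + 4 = 4q + 1  ⇒  -10q = -3  ⇒  q = 3/10.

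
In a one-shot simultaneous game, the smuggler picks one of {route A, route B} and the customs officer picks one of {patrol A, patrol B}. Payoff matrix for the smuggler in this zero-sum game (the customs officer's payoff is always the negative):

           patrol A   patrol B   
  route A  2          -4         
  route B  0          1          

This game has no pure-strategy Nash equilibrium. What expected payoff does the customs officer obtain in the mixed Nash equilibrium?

-2/7

In a mixed equilibrium the customs officer is indifferent between patrol A and patrol B; this condition fixes p.
  the customs officer's payoff to patrol A: p·(-2) + (1−p)·0 = -2p
  the customs officer's payoff to patrol B: p·4 + (1−p)·(-1) = 5p - 1
  -2p = 5p - 1  ⇒  -7p = -1  ⇒  p = 1/7.
At equilibrium the customs officer is indifferent across columns, so the customs officer's payoff equals the payoff from patrol A: (1/7)·(-2) + (6/7)·0 = -2/7.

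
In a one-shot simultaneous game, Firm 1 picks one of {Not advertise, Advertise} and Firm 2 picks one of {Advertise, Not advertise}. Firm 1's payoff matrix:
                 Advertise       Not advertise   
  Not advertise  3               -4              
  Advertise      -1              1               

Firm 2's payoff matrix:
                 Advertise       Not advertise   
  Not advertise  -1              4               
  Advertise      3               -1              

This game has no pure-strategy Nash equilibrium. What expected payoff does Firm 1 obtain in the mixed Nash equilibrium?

In a mixed equilibrium Firm 1 is indifferent between Not advertise and Advertise; this condition fixes q.
  Firm 1's payoff from Not advertise: q·3 + (1−q)·(-4) = 7q - 4
  Firm 1's payoff from Advertise: q·(-1) + (1−q)·1 = -2q + 1
  7q - 4 = -2q + 1  ⇒  9q = 5  ⇒  q = 5/9.
At equilibrium Firm 1 is indifferent across rows, so Firm 1's payoff equals the payoff from Not advertise: (5/9)·3 + (4/9)·(-4) = -1/9.

-1/9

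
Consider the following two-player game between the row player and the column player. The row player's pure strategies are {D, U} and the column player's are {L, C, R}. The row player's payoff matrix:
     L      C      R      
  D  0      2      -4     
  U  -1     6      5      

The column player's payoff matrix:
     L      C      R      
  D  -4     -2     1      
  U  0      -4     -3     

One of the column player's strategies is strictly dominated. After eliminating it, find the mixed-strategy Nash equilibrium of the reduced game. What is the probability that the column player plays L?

q = 9/10

The column player's strategy C is strictly dominated by R: 1 > -2 and -3 > -4. Eliminate C.
In a mixed equilibrium the row player is indifferent between D and U; this condition fixes q.
  the row player's payoff to D: q·0 + (1−q)·(-4) = 4q - 4
  the row player's payoff to U: q·(-1) + (1−q)·5 = -6q + 5
  4q - 4 = -6q + 5  ⇒  10q = 9  ⇒  q = 9/10.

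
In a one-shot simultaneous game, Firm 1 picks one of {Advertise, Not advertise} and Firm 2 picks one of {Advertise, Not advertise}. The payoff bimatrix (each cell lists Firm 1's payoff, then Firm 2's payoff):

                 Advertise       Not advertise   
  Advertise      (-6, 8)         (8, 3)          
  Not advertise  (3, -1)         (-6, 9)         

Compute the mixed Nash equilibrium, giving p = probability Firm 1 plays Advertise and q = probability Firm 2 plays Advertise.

p = 2/3, q = 14/23

For Firm 2 to be willing to mix, Firm 2 must be indifferent between Advertise and Not advertise, which pins down Firm 1's mix.
  Firm 2's payoff to Advertise: p·8 + (1−p)·(-1) = 9p - 1
  Firm 2's payoff to Not advertise: p·3 + (1−p)·9 = -6p + 9
  9p - 1 = -6p + 9  ⇒  15p = 10  ⇒  p = 2/3.
Set Firm 1's expected payoff from Advertise equal to that from Not advertise:
  Firm 1's payoff from Advertise: q·(-6) + (1−q)·8 = -14q + 8
  Firm 1's payoff from Not advertise: q·3 + (1−q)·(-6) = 9q - 6
  -14q + 8 = 9q - 6  ⇒  -23q = -14  ⇒  q = 14/23.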